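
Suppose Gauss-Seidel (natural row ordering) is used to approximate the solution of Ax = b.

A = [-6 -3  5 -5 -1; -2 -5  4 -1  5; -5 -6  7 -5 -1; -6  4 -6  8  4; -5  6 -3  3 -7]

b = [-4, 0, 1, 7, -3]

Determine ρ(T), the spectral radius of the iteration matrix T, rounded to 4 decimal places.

Write A = D+L+U with D = diag(-6, -5, 7, 8, -7).
Gauss-Seidel: T = -(D+L)⁻¹U, row 0 first, T[0,4] = -(-1)/(-6) = -0.1667; later rows by forward substitution.
  T[0,:] = [+0.0000 -0.5000 +0.8333 -0.8333 -0.1667]
  T[1,:] = [+0.0000 +0.2000 +0.4667 +0.1333 +1.0667]
  T[2,:] = [+0.0000 -0.1857 +0.9952 +0.2333 +0.9381]
  T[3,:] = [+0.0000 -0.6143 +1.1381 -0.5167 -0.4548]
  T[4,:] = [+0.0000 +0.3449 -0.1340 +0.3881 +0.4364]
moduli |λ_i(T)| = 1.2160, 0.5204, 0.4016, 0.4016, 0.0000.
spectral radius ρ = 1.2160; 1.2160 > 1 ⇒ diverges.

1.2160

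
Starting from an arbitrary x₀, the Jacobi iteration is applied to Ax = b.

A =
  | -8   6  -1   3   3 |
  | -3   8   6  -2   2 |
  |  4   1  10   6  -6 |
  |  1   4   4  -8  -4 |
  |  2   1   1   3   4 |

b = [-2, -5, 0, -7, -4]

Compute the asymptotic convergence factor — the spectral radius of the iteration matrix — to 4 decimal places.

1.1434

Write A = D+L+U with D = diag(-8, 8, 10, -8, 4).
Jacobi: T = -D⁻¹(L+U), T[3,1] = -(4)/(-8) = +0.5000; T[3,3] = 0.
  T[0,:] = [+0.0000  +0.7500  -0.1250  +0.3750  +0.3750]
  T[1,:] = [+0.3750  +0.0000  -0.7500  +0.2500  -0.2500]
  T[2,:] = [-0.4000  -0.1000  +0.0000  -0.6000  +0.6000]
  T[3,:] = [+0.1250  +0.5000  +0.5000  +0.0000  -0.5000]
  T[4,:] = [-0.5000  -0.2500  -0.2500  -0.7500  +0.0000]
|roots of det(T-λI)|: 1.1434, 0.6779, 0.6779, 0.4904, 0.4904.
ρ = 1.1434; 1.1434 > 1 ⇒ diverges.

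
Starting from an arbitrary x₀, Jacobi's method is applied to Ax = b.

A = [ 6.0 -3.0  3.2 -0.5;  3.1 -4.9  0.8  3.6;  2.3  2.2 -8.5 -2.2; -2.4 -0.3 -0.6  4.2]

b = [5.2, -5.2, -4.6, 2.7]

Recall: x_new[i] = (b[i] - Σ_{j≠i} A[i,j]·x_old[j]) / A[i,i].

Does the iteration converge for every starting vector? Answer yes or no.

Split A = D + L + U, D = diag(6, -4.9, -8.5, 4.2).
T_J = -D⁻¹(L+U): T[3,1] = -(-0.3)/(4.2) = +0.0714; T[3,3] = 0.
  T[0,:] = [+0.0000, +0.5000, -0.5333, +0.0833]
  T[1,:] = [+0.6327, +0.0000, +0.1633, +0.7347]
  T[2,:] = [+0.2706, +0.2588, +0.0000, -0.2588]
  T[3,:] = [+0.5714, +0.0714, +0.1429, +0.0000]
|λ(T)| sorted: 0.7505, 0.6141, 0.6141, 0.1064.
spectral radius ρ = 0.7505; 0.7505 < 1, so it converges for any x₀.

yes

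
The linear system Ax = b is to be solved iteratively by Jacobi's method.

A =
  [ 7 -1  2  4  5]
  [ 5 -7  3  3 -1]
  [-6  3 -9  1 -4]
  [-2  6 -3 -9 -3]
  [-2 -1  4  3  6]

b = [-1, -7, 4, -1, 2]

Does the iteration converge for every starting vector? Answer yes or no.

no

Split A = D + L + U, D = diag(7, -7, -9, -9, 6).
T_J = -D⁻¹(L+U): T[1,3] = -(3)/(-7) = +0.4286; T[1,1] = 0.
  T[0,:] = [+0.0000 +0.1429 -0.2857 -0.5714 -0.7143]
  T[1,:] = [+0.7143 +0.0000 +0.4286 +0.4286 -0.1429]
  T[2,:] = [-0.6667 +0.3333 +0.0000 +0.1111 -0.4444]
  T[3,:] = [-0.2222 +0.6667 -0.3333 +0.0000 -0.3333]
  T[4,:] = [+0.3333 +0.1667 -0.6667 -0.5000 +0.0000]
|λ(T)| sorted: 1.3998, 0.8683, 0.7247, 0.7247, 0.0657.
ρ(T) = max|λ| = 1.3998; 1.3998 > 1 ⇒ diverges.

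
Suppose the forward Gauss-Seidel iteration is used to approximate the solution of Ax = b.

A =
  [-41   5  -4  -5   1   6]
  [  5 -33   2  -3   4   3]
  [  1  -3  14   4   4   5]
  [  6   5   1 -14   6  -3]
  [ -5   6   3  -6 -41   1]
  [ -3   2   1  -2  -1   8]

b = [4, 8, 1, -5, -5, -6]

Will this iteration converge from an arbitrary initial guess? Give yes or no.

yes

Let D = diag(-41, -33, 14, -14, -41, 8); L, U the strict triangles.
GS T = -(D+L)⁻¹U: row 0 first, T[0,4] = -(1)/(-41) = +0.0244; later rows by forward substitution.
  T[0,:] = [+0.0000 +0.1220 -0.0976 -0.1220 +0.0244 +0.1463]
  T[1,:] = [+0.0000 +0.0185 +0.0458 -0.1094 +0.1249 +0.1131]
  T[2,:] = [+0.0000 -0.0048 +0.0168 -0.3004 -0.2607 -0.3434]
  T[3,:] = [+0.0000 +0.0585 -0.0242 -0.1128 +0.4650 -0.1357]
  T[4,:] = [+0.0000 -0.0211 +0.0234 -0.0066 -0.0718 +0.0178]
  T[5,:] = [+0.0000 +0.0537 -0.0533 -0.0099 +0.1178 +0.0378]
|eigenvalues of T|: 0.2558, 0.1399, 0.1266, 0.1266, 0.0144, 0.0000.
spectral radius ρ = 0.2558; 0.2558 < 1 ⇒ converges.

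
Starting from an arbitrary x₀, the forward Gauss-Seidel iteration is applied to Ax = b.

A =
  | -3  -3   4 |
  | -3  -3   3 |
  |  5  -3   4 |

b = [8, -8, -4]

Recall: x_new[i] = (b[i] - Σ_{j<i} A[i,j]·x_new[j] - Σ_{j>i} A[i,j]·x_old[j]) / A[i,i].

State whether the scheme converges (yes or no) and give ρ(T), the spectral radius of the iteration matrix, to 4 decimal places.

no, ρ = 1.6667

Diagonal D = diag(-3, -3, 4); L, U strict lower/upper.
Gauss-Seidel: T = -(D+L)⁻¹U, row 0 first, T[0,1] = -(-3)/(-3) = -1.0000; later rows by forward substitution.
  T[0,:] = [+0.0000, -1.0000, +1.3333]
  T[1,:] = [+0.0000, +1.0000, -0.3333]
  T[2,:] = [+0.0000, +2.0000, -1.9167]
|eigenvalues of T|: 1.6667, 0.7500, 0.0000.
spectral radius ρ = 1.6667; 1.6667 > 1: divergent.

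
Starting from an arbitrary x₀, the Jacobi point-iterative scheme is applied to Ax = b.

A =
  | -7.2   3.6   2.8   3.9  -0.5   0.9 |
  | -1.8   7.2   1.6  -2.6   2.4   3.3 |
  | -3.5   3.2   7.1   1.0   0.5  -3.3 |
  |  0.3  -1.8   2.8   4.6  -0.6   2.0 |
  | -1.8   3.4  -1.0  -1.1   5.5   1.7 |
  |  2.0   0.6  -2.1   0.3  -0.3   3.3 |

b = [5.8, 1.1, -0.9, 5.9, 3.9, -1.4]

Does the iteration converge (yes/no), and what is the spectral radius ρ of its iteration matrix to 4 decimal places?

no, ρ = 1.1206

A = D + L + U where D = diag(-7.2, 7.2, 7.1, 4.6, 5.5, 3.3).
Jacobi: T = -D⁻¹(L+U), T[3,5] = -(2)/(4.6) = -0.4348; T[3,3] = 0.
  T[0,:] = [+0.0000 +0.5000 +0.3889 +0.5417 -0.0694 +0.1250]
  T[1,:] = [+0.2500 +0.0000 -0.2222 +0.3611 -0.3333 -0.4583]
  T[2,:] = [+0.4930 -0.4507 +0.0000 -0.1408 -0.0704 +0.4648]
  T[3,:] = [-0.0652 +0.3913 -0.6087 +0.0000 +0.1304 -0.4348]
  T[4,:] = [+0.3273 -0.6182 +0.1818 +0.2000 +0.0000 -0.3091]
  T[5,:] = [-0.6061 -0.1818 +0.6364 -0.0909 +0.0909 +0.0000]
|eigenvalues of T|: 1.1206, 0.7924, 0.7924, 0.2778, 0.1752, 0.1752.
ρ = 1.1206; 1.1206 > 1: divergent.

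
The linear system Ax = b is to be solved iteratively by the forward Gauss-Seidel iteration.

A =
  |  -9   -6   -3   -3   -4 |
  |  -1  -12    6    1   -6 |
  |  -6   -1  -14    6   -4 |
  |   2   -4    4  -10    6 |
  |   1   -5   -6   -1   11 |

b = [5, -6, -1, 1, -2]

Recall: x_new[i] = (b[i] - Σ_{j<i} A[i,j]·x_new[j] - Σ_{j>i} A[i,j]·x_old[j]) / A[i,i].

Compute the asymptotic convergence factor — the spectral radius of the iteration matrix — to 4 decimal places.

0.5963

Split A = D + L + U, D = diag(-9, -12, -14, -10, 11).
GS T = -(D+L)⁻¹U: row 0 first, T[0,4] = -(-4)/(-9) = -0.4444; later rows by forward substitution.
  T[0,:] = [+0.0000  -0.6667  -0.3333  -0.3333  -0.4444]
  T[1,:] = [+0.0000  +0.0556  +0.5278  +0.1111  -0.4630]
  T[2,:] = [+0.0000  +0.2817  +0.1052  +0.5635  -0.0622]
  T[3,:] = [+0.0000  -0.0429  -0.2357  +0.1143  +0.6714]
  T[4,:] = [+0.0000  +0.2356  +0.3061  +0.3986  -0.1429]
eigenvalue magnitudes: 0.5963, 0.2393, 0.2393, 0.2281, 0.0000.
ρ(T) = max|λ| = 0.5963; 0.5963 < 1: convergent.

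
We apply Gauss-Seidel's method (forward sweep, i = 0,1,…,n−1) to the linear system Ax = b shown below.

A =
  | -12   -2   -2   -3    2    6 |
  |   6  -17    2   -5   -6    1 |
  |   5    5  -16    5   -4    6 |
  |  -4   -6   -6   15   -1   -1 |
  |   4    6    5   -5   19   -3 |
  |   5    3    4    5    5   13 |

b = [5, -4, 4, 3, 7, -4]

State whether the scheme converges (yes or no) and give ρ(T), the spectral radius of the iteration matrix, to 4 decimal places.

A = D + L + U where D = diag(-12, -17, -16, 15, 19, 13).
T_GS = -(D+L)⁻¹U: row 0 first, T[0,1] = -(-2)/(-12) = -0.1667; later rows by forward substitution.
  T[0,:] = [+0.0000 -0.1667 -0.1667 -0.2500 +0.1667 +0.5000]
  T[1,:] = [+0.0000 -0.0588 +0.0588 -0.3824 -0.2941 +0.2353]
  T[2,:] = [+0.0000 -0.0705 -0.0337 +0.1149 -0.2898 +0.6048]
  T[3,:] = [+0.0000 -0.0962 -0.0344 -0.1737 -0.1225 +0.5360]
  T[4,:] = [+0.0000 +0.0469 +0.0163 +0.0974 +0.1018 -0.0398]
  T[5,:] = [+0.0000 +0.1183 +0.0678 +0.1783 +0.1009 -0.6236]
|eigenvalues of T|: 0.8693, 0.1256, 0.1256, 0.0819, 0.0221, 0.0000.
spectral radius ρ = 0.8693; 0.8693 < 1, so it converges for any x₀.

yes, ρ = 0.8693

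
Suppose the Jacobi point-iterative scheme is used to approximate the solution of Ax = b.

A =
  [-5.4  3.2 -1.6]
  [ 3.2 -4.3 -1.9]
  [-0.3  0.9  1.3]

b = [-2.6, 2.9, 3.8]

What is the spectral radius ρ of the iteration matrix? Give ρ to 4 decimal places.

0.8847

Let D = diag(-5.4, -4.3, 1.3); L, U the strict triangles.
Jacobi T = -D⁻¹(L+U): T[2,1] = -(0.9)/(1.3) = -0.6923; T[2,2] = 0.
  T[0,:] = [+0.0000 +0.5926 -0.2963]
  T[1,:] = [+0.7442 +0.0000 -0.4419]
  T[2,:] = [+0.2308 -0.6923 +0.0000]
moduli |λ_i(T)| = 0.8847, 0.7448, 0.1400.
ρ = 0.8847; 0.8847 < 1: convergent.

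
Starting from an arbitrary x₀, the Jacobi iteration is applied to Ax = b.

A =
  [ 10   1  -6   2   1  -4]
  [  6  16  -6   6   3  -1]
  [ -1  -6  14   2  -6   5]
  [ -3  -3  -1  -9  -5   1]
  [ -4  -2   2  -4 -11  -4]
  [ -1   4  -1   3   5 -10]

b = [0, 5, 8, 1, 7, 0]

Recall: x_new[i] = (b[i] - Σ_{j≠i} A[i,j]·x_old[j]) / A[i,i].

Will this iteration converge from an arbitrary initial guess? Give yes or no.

no

Split A = D + L + U, D = diag(10, 16, 14, -9, -11, -10).
T_J = -D⁻¹(L+U): T[2,4] = -(-6)/(14) = +0.4286; T[2,2] = 0.
  T[0,:] = [+0.0000, -0.1000, +0.6000, -0.2000, -0.1000, +0.4000]
  T[1,:] = [-0.3750, +0.0000, +0.3750, -0.3750, -0.1875, +0.0625]
  T[2,:] = [+0.0714, +0.4286, +0.0000, -0.1429, +0.4286, -0.3571]
  T[3,:] = [-0.3333, -0.3333, -0.1111, +0.0000, -0.5556, +0.1111]
  T[4,:] = [-0.3636, -0.1818, +0.1818, -0.3636, +0.0000, -0.3636]
  T[5,:] = [-0.1000, +0.4000, -0.1000, +0.3000, +0.5000, +0.0000]
|eigenvalues of T|: 1.1580, 0.7010, 0.5412, 0.5412, 0.0911, 0.0911.
ρ = 1.1580; 1.1580 > 1, so it fails to converge.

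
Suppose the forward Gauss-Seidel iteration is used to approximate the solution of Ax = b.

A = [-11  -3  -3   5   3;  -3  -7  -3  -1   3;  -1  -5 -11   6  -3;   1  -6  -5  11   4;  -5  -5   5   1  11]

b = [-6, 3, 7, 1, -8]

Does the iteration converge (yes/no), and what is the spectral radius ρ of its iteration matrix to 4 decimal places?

A = D + L + U where D = diag(-11, -7, -11, 11, 11).
GS T = -(D+L)⁻¹U: row 0 first, T[0,4] = -(3)/(-11) = +0.2727; later rows by forward substitution.
  T[0,:] = [+0.0000 -0.2727 -0.2727 +0.4545 +0.2727]
  T[1,:] = [+0.0000 +0.1169 -0.3117 -0.3377 +0.3117]
  T[2,:] = [+0.0000 -0.0283 +0.1665 +0.6576 -0.4392]
  T[3,:] = [+0.0000 +0.0757 -0.0696 +0.0734 -0.4181]
  T[4,:] = [+0.0000 -0.0648 -0.3350 -0.2525 +0.5033]
moduli |λ_i(T)| = 0.8615, 0.2770, 0.2770, 0.1595, 0.0000.
ρ(T) = max|λ| = 0.8615; 0.8615 < 1 ⇒ converges.

yes, ρ = 0.8615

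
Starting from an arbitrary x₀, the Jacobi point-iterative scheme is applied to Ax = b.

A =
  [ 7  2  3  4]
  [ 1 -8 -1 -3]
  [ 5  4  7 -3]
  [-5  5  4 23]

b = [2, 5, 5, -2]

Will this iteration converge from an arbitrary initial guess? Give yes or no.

Diagonal D = diag(7, -8, 7, 23); L, U strict lower/upper.
Jacobi T = -D⁻¹(L+U): T[3,0] = -(-5)/(23) = +0.2174; T[3,3] = 0.
  T[0,:] = [+0.0000, -0.2857, -0.4286, -0.5714]
  T[1,:] = [+0.1250, +0.0000, -0.1250, -0.3750]
  T[2,:] = [-0.7143, -0.5714, +0.0000, +0.4286]
  T[3,:] = [+0.2174, -0.2174, -0.1739, +0.0000]
moduli |λ_i(T)| = 0.5869, 0.4454, 0.4454, 0.1124.
ρ(T) = max|λ| = 0.5869; 0.5869 < 1: convergent.

yes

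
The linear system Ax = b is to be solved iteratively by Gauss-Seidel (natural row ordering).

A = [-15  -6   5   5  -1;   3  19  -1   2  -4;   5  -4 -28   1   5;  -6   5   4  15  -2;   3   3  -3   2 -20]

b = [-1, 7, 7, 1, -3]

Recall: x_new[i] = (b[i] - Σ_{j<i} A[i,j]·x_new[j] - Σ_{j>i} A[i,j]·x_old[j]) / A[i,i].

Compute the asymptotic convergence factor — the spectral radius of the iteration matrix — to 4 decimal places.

0.3059

A = D + L + U where D = diag(-15, 19, -28, 15, -20).
Gauss-Seidel: T = -(D+L)⁻¹U, row 0 first, T[0,2] = -(5)/(-15) = +0.3333; later rows by forward substitution.
  T[0,:] = [+0.0000  -0.4000  +0.3333  +0.3333  -0.0667]
  T[1,:] = [+0.0000  +0.0632  +0.0000  -0.1579  +0.2211]
  T[2,:] = [+0.0000  -0.0805  +0.0595  +0.1178  +0.1351]
  T[3,:] = [+0.0000  -0.1596  +0.1175  +0.1546  -0.0030]
  T[4,:] = [+0.0000  -0.0544  +0.0528  +0.0241  +0.0026]
|roots of det(T-λI)|: 0.3059, 0.0575, 0.0489, 0.0175, 0.0000.
spectral radius ρ = 0.3059; 0.3059 < 1, so it converges for any x₀.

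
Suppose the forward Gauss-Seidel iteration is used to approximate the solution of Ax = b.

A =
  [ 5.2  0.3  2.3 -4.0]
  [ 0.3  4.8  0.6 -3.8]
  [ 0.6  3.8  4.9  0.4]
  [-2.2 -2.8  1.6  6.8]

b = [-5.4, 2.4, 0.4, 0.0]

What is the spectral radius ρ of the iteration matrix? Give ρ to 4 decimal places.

A = D + L + U where D = diag(5.2, 4.8, 4.9, 6.8).
Gauss-Seidel: T = -(D+L)⁻¹U, row 0 first, T[0,3] = -(-4)/(5.2) = +0.7692; later rows by forward substitution.
  T[0,:] = [+0.0000, -0.0577, -0.4423, +0.7692]
  T[1,:] = [+0.0000, +0.0036, -0.0974, +0.7436]
  T[2,:] = [+0.0000, +0.0043, +0.1297, -0.7525]
  T[3,:] = [+0.0000, -0.0182, -0.2137, +0.7321]
|λ(T)| sorted: 0.9183, 0.0566, 0.0037, 0.0000.
spectral radius ρ = 0.9183; 0.9183 < 1 ⇒ converges.

0.9183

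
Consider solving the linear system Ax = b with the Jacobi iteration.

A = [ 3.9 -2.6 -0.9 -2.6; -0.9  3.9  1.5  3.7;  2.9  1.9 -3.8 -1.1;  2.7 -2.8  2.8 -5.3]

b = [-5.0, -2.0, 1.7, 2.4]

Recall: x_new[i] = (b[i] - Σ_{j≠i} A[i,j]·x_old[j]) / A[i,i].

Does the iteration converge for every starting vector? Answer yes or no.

no

Write A = D+L+U with D = diag(3.9, 3.9, -3.8, -5.3).
Jacobi T = -D⁻¹(L+U): T[2,3] = -(-1.1)/(-3.8) = -0.2895; T[2,2] = 0.
  T[0,:] = [+0.0000, +0.6667, +0.2308, +0.6667]
  T[1,:] = [+0.2308, +0.0000, -0.3846, -0.9487]
  T[2,:] = [+0.7632, +0.5000, +0.0000, -0.2895]
  T[3,:] = [+0.5094, -0.5283, +0.5283, +0.0000]
|λ(T)| sorted: 1.1404, 0.8228, 0.8228, 0.1557.
spectral radius ρ = 1.1404; 1.1404 > 1, so it fails to converge.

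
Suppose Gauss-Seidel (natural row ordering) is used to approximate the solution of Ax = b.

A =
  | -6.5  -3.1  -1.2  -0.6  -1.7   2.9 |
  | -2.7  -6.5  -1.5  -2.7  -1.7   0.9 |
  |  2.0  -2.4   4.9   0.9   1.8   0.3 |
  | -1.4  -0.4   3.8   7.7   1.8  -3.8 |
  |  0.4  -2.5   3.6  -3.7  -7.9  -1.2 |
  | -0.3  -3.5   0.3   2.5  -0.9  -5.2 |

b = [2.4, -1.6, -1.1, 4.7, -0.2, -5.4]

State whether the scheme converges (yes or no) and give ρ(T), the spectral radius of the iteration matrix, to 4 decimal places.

yes, ρ = 0.8484

Write A = D+L+U with D = diag(-6.5, -6.5, 4.9, 7.7, -7.9, -5.2).
GS T = -(D+L)⁻¹U: row 0 first, T[0,1] = -(-3.1)/(-6.5) = -0.4769; later rows by forward substitution.
  T[0,:] = [+0.0000 -0.4769 -0.1846 -0.0923 -0.2615 +0.4462]
  T[1,:] = [+0.0000 +0.1981 -0.1541 -0.3770 -0.1529 -0.0469]
  T[2,:] = [+0.0000 +0.2917 -0.0001 -0.3307 -0.3355 -0.2663]
  T[3,:] = [+0.0000 -0.2204 -0.0415 +0.1268 -0.1237 +0.7036]
  T[4,:] = [+0.0000 +0.1493 +0.0588 -0.0954 -0.0598 -0.5654]
  T[5,:] = [+0.0000 -0.2208 +0.0842 +0.3175 +0.0495 +0.4266]
|roots of det(T-λI)|: 0.8484, 0.2312, 0.2312, 0.0302, 0.0302, 0.0000.
ρ(T) = max|λ| = 0.8484; 0.8484 < 1 ⇒ converges.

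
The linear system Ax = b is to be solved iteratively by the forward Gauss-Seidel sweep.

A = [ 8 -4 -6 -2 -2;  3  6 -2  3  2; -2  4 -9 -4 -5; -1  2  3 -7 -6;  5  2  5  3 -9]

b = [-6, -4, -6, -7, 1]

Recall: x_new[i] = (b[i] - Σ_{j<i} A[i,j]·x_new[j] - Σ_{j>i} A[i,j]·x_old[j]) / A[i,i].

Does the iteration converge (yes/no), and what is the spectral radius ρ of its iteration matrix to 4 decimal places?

no, ρ = 1.6019

Write A = D+L+U with D = diag(8, 6, -9, -7, -9).
GS T = -(D+L)⁻¹U: row 0 first, T[0,1] = -(-4)/(8) = +0.5000; later rows by forward substitution.
  T[0,:] = [+0.0000  +0.5000  +0.7500  +0.2500  +0.2500]
  T[1,:] = [+0.0000  -0.2500  -0.0417  -0.6250  -0.4583]
  T[2,:] = [+0.0000  -0.2222  -0.1852  -0.7778  -0.8148]
  T[3,:] = [+0.0000  -0.2381  -0.1984  -0.5476  -1.3730]
  T[4,:] = [+0.0000  +0.0194  +0.2384  -0.6146  -0.8733]
|roots of det(T-λI)|: 1.6019, 0.5686, 0.4090, 0.0947, 0.0000.
ρ = 1.6019; 1.6019 > 1: divergent.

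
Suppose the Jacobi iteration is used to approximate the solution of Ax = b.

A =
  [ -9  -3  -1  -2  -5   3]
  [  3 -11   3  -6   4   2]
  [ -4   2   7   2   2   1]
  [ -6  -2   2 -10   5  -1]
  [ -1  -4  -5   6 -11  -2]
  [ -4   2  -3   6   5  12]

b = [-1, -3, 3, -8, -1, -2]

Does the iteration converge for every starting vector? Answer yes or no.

A = D + L + U where D = diag(-9, -11, 7, -10, -11, 12).
T_J = -D⁻¹(L+U): T[5,1] = -(2)/(12) = -0.1667; T[5,5] = 0.
  T[0,:] = [+0.0000  -0.3333  -0.1111  -0.2222  -0.5556  +0.3333]
  T[1,:] = [+0.2727  +0.0000  +0.2727  -0.5455  +0.3636  +0.1818]
  T[2,:] = [+0.5714  -0.2857  +0.0000  -0.2857  -0.2857  -0.1429]
  T[3,:] = [-0.6000  -0.2000  +0.2000  +0.0000  +0.5000  -0.1000]
  T[4,:] = [-0.0909  -0.3636  -0.4545  +0.5455  +0.0000  -0.1818]
  T[5,:] = [+0.3333  -0.1667  +0.2500  -0.5000  -0.4167  +0.0000]
moduli |λ_i(T)| = 1.1688, 0.6830, 0.6830, 0.3117, 0.3117, 0.0306.
spectral radius ρ = 1.1688; 1.1688 > 1: divergent.

no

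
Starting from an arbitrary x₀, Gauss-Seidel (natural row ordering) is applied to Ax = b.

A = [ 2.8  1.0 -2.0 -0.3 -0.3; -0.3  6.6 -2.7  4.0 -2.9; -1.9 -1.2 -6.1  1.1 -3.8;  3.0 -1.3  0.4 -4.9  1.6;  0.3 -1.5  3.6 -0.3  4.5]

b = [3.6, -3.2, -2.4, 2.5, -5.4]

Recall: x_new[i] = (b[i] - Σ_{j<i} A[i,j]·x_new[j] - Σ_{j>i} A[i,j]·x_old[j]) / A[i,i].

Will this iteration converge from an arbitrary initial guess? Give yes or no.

yes

Split A = D + L + U, D = diag(2.8, 6.6, -6.1, -4.9, 4.5).
T_GS = -(D+L)⁻¹U: row 0 first, T[0,2] = -(-2)/(2.8) = +0.7143; later rows by forward substitution.
  T[0,:] = [+0.0000 -0.3571 +0.7143 +0.1071 +0.1071]
  T[1,:] = [+0.0000 -0.0162 +0.4416 -0.6012 +0.4443]
  T[2,:] = [+0.0000 +0.1144 -0.3093 +0.2652 -0.7437]
  T[3,:] = [+0.0000 -0.2050 +0.2949 +0.2467 +0.2136]
  T[4,:] = [+0.0000 -0.0868 +0.3667 -0.4033 +0.7502]
|roots of det(T-λI)|: 0.5814, 0.2431, 0.1762, 0.0230, 0.0000.
spectral radius ρ = 0.5814; 0.5814 < 1 ⇒ converges.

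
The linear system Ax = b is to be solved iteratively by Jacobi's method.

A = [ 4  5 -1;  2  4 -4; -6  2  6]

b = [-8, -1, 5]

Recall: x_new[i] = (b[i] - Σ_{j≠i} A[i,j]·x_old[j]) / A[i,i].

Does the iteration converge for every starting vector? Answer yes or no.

no

Diagonal D = diag(4, 4, 6); L, U strict lower/upper.
Jacobi: T = -D⁻¹(L+U), T[2,0] = -(-6)/(6) = +1.0000; T[2,2] = 0.
  T[0,:] = [+0.0000, -1.2500, +0.2500]
  T[1,:] = [-0.5000, +0.0000, +1.0000]
  T[2,:] = [+1.0000, -0.3333, +0.0000]
|roots of det(T-λI)|: 1.2334, 0.9898, 0.9898.
ρ(T) = max|λ| = 1.2334; 1.2334 > 1 ⇒ diverges.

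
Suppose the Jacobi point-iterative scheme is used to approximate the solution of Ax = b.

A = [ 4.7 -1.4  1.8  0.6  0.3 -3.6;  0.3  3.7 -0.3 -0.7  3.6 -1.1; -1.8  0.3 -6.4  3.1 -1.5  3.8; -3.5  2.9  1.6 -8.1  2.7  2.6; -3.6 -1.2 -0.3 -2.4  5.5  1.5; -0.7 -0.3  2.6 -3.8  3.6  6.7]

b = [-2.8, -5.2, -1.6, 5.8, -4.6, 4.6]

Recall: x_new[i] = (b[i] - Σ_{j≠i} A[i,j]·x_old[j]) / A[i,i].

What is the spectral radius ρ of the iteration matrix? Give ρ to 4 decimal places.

A = D + L + U where D = diag(4.7, 3.7, -6.4, -8.1, 5.5, 6.7).
Jacobi: T = -D⁻¹(L+U), T[0,5] = -(-3.6)/(4.7) = +0.7660; T[0,0] = 0.
  T[0,:] = [+0.0000  +0.2979  -0.3830  -0.1277  -0.0638  +0.7660]
  T[1,:] = [-0.0811  +0.0000  +0.0811  +0.1892  -0.9730  +0.2973]
  T[2,:] = [-0.2812  +0.0469  +0.0000  +0.4844  -0.2344  +0.5938]
  T[3,:] = [-0.4321  +0.3580  +0.1975  +0.0000  +0.3333  +0.3210]
  T[4,:] = [+0.6545  +0.2182  +0.0545  +0.4364  +0.0000  -0.2727]
  T[5,:] = [+0.1045  +0.0448  -0.3881  +0.5672  -0.5373  +0.0000]
eigenvalue magnitudes: 1.1845, 0.7795, 0.7795, 0.6476, 0.4435, 0.4435.
spectral radius ρ = 1.1845; 1.1845 > 1 ⇒ diverges.

1.1845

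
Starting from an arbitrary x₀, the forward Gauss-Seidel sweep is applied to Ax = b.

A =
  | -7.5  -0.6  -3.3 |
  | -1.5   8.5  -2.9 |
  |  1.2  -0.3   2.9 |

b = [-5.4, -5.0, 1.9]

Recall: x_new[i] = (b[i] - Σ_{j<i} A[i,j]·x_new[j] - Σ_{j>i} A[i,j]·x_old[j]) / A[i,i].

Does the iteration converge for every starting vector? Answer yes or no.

Let D = diag(-7.5, 8.5, 2.9); L, U the strict triangles.
GS T = -(D+L)⁻¹U: row 0 first, T[0,2] = -(-3.3)/(-7.5) = -0.4400; later rows by forward substitution.
  T[0,:] = [+0.0000, -0.0800, -0.4400]
  T[1,:] = [+0.0000, -0.0141, +0.2635]
  T[2,:] = [+0.0000, +0.0316, +0.2093]
|λ(T)| sorted: 0.2419, 0.0467, 0.0000.
spectral radius ρ = 0.2419; 0.2419 < 1 ⇒ converges.

yes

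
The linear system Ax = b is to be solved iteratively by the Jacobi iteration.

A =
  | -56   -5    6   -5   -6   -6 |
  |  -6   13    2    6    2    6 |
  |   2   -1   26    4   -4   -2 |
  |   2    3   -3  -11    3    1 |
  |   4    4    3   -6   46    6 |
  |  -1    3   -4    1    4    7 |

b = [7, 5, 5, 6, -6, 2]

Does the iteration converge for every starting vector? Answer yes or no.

Let D = diag(-56, 13, 26, -11, 46, 7); L, U the strict triangles.
T_J = -D⁻¹(L+U): T[4,5] = -(6)/(46) = -0.1304; T[4,4] = 0.
  T[0,:] = [+0.0000 -0.0893 +0.1071 -0.0893 -0.1071 -0.1071]
  T[1,:] = [+0.4615 +0.0000 -0.1538 -0.4615 -0.1538 -0.4615]
  T[2,:] = [-0.0769 +0.0385 +0.0000 -0.1538 +0.1538 +0.0769]
  T[3,:] = [+0.1818 +0.2727 -0.2727 +0.0000 +0.2727 +0.0909]
  T[4,:] = [-0.0870 -0.0870 -0.0652 +0.1304 +0.0000 -0.1304]
  T[5,:] = [+0.1429 -0.4286 +0.5714 -0.1429 -0.5714 +0.0000]
|roots of det(T-λI)|: 0.5075, 0.3012, 0.3012, 0.1976, 0.1976, 0.0529.
ρ(T) = max|λ| = 0.5075; 0.5075 < 1, so it converges for any x₀.

yes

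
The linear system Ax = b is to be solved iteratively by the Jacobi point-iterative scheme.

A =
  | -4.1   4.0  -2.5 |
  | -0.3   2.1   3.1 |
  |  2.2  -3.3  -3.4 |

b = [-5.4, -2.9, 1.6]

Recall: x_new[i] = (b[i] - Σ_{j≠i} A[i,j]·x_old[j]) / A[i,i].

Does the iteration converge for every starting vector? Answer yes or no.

no

A = D + L + U where D = diag(-4.1, 2.1, -3.4).
Jacobi T = -D⁻¹(L+U): T[1,0] = -(-0.3)/(2.1) = +0.1429; T[1,1] = 0.
  T[0,:] = [+0.0000  +0.9756  -0.6098]
  T[1,:] = [+0.1429  +0.0000  -1.4762]
  T[2,:] = [+0.6471  -0.9706  +0.0000]
|λ(T)| sorted: 1.3445, 0.7939, 0.7939.
ρ(T) = max|λ| = 1.3445; 1.3445 > 1 ⇒ diverges.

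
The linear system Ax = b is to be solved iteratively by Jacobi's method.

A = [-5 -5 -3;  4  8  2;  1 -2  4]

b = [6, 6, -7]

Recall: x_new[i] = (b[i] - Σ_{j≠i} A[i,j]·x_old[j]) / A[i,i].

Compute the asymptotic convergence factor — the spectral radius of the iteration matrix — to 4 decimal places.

Diagonal D = diag(-5, 8, 4); L, U strict lower/upper.
Jacobi: T = -D⁻¹(L+U), T[0,1] = -(-5)/(-5) = -1.0000; T[0,0] = 0.
  T[0,:] = [+0.0000  -1.0000  -0.6000]
  T[1,:] = [-0.5000  +0.0000  -0.2500]
  T[2,:] = [-0.2500  +0.5000  +0.0000]
|eigenvalues of T|: 0.7968, 0.6195, 0.1773.
spectral radius ρ = 0.7968; 0.7968 < 1 ⇒ converges.

0.7968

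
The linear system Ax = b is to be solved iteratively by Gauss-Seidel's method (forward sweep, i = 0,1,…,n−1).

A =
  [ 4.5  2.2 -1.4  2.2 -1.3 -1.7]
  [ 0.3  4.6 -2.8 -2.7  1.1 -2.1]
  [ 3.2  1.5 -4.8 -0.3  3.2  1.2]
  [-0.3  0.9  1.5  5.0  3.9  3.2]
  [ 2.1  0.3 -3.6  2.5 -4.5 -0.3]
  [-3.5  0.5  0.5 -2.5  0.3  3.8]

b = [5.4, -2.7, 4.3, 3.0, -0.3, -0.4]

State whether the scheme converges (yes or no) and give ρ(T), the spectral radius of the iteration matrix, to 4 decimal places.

Split A = D + L + U, D = diag(4.5, 4.6, -4.8, 5, -4.5, 3.8).
T_GS = -(D+L)⁻¹U: row 0 first, T[0,3] = -(2.2)/(4.5) = -0.4889; later rows by forward substitution.
  T[0,:] = [+0.0000 -0.4889 +0.3111 -0.4889 +0.2889 +0.3778]
  T[1,:] = [+0.0000 +0.0319 +0.5884 +0.6188 -0.2580 +0.4319]
  T[2,:] = [+0.0000 -0.3160 +0.3913 -0.1950 +0.7786 +0.6368]
  T[3,:] = [+0.0000 +0.0597 -0.2046 -0.0822 -0.9498 -0.8861]
  T[4,:] = [+0.0000 +0.0599 -0.2423 -0.0765 -1.0330 -0.8633]
  T[5,:] = [+0.0000 -0.3784 +0.0421 -0.5541 -0.3458 -0.3075]
|roots of det(T-λI)|: 1.5609, 0.5204, 0.5204, 0.0907, 0.0232, 0.0000.
spectral radius ρ = 1.5609; 1.5609 > 1: divergent.

no, ρ = 1.5609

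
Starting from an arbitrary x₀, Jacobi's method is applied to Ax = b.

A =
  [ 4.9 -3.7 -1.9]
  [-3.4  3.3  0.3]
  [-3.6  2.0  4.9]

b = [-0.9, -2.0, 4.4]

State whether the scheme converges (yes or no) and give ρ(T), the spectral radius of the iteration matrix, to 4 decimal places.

A = D + L + U where D = diag(4.9, 3.3, 4.9).
T_J = -D⁻¹(L+U): T[0,2] = -(-1.9)/(4.9) = +0.3878; T[0,0] = 0.
  T[0,:] = [+0.0000, +0.7551, +0.3878]
  T[1,:] = [+1.0303, +0.0000, -0.0909]
  T[2,:] = [+0.7347, -0.4082, +0.0000]
|roots of det(T-λI)|: 1.1349, 0.9334, 0.2015.
ρ = 1.1349; 1.1349 > 1: divergent.

no, ρ = 1.1349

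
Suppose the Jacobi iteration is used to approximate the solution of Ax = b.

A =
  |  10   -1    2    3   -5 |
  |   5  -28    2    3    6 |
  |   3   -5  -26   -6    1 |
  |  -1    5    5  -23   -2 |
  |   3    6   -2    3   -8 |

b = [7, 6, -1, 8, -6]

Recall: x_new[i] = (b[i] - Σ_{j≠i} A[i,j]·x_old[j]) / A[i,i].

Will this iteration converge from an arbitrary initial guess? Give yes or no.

Let D = diag(10, -28, -26, -23, -8); L, U the strict triangles.
T_J = -D⁻¹(L+U): T[4,2] = -(-2)/(-8) = -0.2500; T[4,4] = 0.
  T[0,:] = [+0.0000, +0.1000, -0.2000, -0.3000, +0.5000]
  T[1,:] = [+0.1786, +0.0000, +0.0714, +0.1071, +0.2143]
  T[2,:] = [+0.1154, -0.1923, +0.0000, -0.2308, +0.0385]
  T[3,:] = [-0.0435, +0.2174, +0.2174, +0.0000, -0.0870]
  T[4,:] = [+0.3750, +0.7500, -0.2500, +0.3750, +0.0000]
|roots of det(T-λI)|: 0.6834, 0.4573, 0.3333, 0.3333, 0.2957.
spectral radius ρ = 0.6834; 0.6834 < 1, so it converges for any x₀.

yes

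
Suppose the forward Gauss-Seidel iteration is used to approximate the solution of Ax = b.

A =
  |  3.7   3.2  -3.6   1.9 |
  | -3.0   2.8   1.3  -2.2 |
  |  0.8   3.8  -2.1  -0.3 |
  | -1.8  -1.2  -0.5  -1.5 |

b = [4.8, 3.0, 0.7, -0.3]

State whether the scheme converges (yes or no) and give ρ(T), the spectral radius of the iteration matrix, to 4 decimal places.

no, ρ = 1.2213

Diagonal D = diag(3.7, 2.8, -2.1, -1.5); L, U strict lower/upper.
GS T = -(D+L)⁻¹U: row 0 first, T[0,1] = -(3.2)/(3.7) = -0.8649; later rows by forward substitution.
  T[0,:] = [+0.0000  -0.8649  +0.9730  -0.5135]
  T[1,:] = [+0.0000  -0.9266  +0.5782  +0.2355]
  T[2,:] = [+0.0000  -2.0063  +1.4169  +0.0877]
  T[3,:] = [+0.0000  +2.4479  -2.1024  +0.3986]
moduli |λ_i(T)| = 1.2213, 0.2374, 0.2374, 0.0000.
ρ(T) = max|λ| = 1.2213; 1.2213 > 1, so it fails to converge.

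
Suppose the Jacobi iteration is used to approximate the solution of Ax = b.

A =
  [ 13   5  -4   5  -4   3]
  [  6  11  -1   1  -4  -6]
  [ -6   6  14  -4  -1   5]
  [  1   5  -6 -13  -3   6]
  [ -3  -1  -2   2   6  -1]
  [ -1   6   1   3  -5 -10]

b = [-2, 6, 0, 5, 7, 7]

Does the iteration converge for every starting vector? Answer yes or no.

Write A = D+L+U with D = diag(13, 11, 14, -13, 6, -10).
Jacobi T = -D⁻¹(L+U): T[4,1] = -(-1)/(6) = +0.1667; T[4,4] = 0.
  T[0,:] = [+0.0000 -0.3846 +0.3077 -0.3846 +0.3077 -0.2308]
  T[1,:] = [-0.5455 +0.0000 +0.0909 -0.0909 +0.3636 +0.5455]
  T[2,:] = [+0.4286 -0.4286 +0.0000 +0.2857 +0.0714 -0.3571]
  T[3,:] = [+0.0769 +0.3846 -0.4615 +0.0000 -0.2308 +0.4615]
  T[4,:] = [+0.5000 +0.1667 +0.3333 -0.3333 +0.0000 +0.1667]
  T[5,:] = [-0.1000 +0.6000 +0.1000 +0.3000 -0.5000 +0.0000]
|eigenvalues of T|: 1.1431, 0.7482, 0.5018, 0.5018, 0.1377, 0.1377.
spectral radius ρ = 1.1431; 1.1431 > 1 ⇒ diverges.

no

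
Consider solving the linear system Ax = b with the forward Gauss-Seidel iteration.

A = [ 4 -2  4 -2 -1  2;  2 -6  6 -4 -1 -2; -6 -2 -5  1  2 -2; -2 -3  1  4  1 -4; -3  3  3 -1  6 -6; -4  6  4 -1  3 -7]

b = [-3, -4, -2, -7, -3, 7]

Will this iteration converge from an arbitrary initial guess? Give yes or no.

Write A = D+L+U with D = diag(4, -6, -5, 4, 6, -7).
T_GS = -(D+L)⁻¹U: row 0 first, T[0,2] = -(4)/(4) = -1.0000; later rows by forward substitution.
  T[0,:] = [+0.0000  +0.5000  -1.0000  +0.5000  +0.2500  -0.5000]
  T[1,:] = [+0.0000  +0.1667  +0.6667  -0.5000  -0.0833  -0.5000]
  T[2,:] = [+0.0000  -0.6667  +0.9333  -0.2000  +0.1333  +0.4000]
  T[3,:] = [+0.0000  +0.5417  -0.2333  -0.0750  -0.2208  +0.2750]
  T[4,:] = [+0.0000  +0.5903  -1.3389  +0.5875  +0.0632  +0.8458]
  T[5,:] = [+0.0000  -0.3482  +1.1357  -0.5661  -0.0795  +0.4089]
|eigenvalues of T|: 1.3279, 0.9903, 0.9903, 0.1570, 0.0699, 0.0000.
spectral radius ρ = 1.3279; 1.3279 > 1: divergent.

no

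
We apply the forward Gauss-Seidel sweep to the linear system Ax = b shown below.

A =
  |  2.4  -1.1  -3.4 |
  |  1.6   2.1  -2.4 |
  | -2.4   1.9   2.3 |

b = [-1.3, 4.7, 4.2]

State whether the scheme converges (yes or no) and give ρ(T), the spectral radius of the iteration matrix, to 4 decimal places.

Diagonal D = diag(2.4, 2.1, 2.3); L, U strict lower/upper.
T_GS = -(D+L)⁻¹U: row 0 first, T[0,1] = -(-1.1)/(2.4) = +0.4583; later rows by forward substitution.
  T[0,:] = [+0.0000, +0.4583, +1.4167]
  T[1,:] = [+0.0000, -0.3492, +0.0635]
  T[2,:] = [+0.0000, +0.7667, +1.4258]
|roots of det(T-λI)|: 1.4528, 0.3762, 0.0000.
spectral radius ρ = 1.4528; 1.4528 > 1 ⇒ diverges.

no, ρ = 1.4528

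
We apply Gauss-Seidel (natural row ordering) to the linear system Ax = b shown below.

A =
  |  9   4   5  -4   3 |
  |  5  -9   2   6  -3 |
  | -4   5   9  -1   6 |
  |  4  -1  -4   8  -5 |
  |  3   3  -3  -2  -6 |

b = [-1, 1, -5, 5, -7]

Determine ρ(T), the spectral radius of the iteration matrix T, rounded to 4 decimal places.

Diagonal D = diag(9, -9, 9, 8, -6); L, U strict lower/upper.
Gauss-Seidel: T = -(D+L)⁻¹U, row 0 first, T[0,3] = -(-4)/(9) = +0.4444; later rows by forward substitution.
  T[0,:] = [+0.0000 -0.4444 -0.5556 +0.4444 -0.3333]
  T[1,:] = [+0.0000 -0.2469 -0.0864 +0.9136 -0.5185]
  T[2,:] = [+0.0000 -0.0604 -0.1989 -0.1989 -0.5267]
  T[3,:] = [+0.0000 +0.1612 +0.1675 -0.2075 +0.4635]
  T[4,:] = [+0.0000 -0.3692 -0.2774 +0.8476 -0.3170]
|λ(T)| sorted: 1.3351, 0.3832, 0.0916, 0.0732, 0.0000.
ρ = 1.3351; 1.3351 > 1: divergent.

1.3351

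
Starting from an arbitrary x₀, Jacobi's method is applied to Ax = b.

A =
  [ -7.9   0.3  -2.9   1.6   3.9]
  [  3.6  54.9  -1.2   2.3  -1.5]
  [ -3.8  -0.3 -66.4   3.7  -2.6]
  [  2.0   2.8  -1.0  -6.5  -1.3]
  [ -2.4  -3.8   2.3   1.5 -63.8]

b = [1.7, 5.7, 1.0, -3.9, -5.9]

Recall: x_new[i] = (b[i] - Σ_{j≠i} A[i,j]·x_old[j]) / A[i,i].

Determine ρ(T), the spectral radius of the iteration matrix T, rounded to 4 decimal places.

0.2542

Split A = D + L + U, D = diag(-7.9, 54.9, -66.4, -6.5, -63.8).
Jacobi: T = -D⁻¹(L+U), T[4,1] = -(-3.8)/(-63.8) = -0.0596; T[4,4] = 0.
  T[0,:] = [+0.0000, +0.0380, -0.3671, +0.2025, +0.4937]
  T[1,:] = [-0.0656, +0.0000, +0.0219, -0.0419, +0.0273]
  T[2,:] = [-0.0572, -0.0045, +0.0000, +0.0557, -0.0392]
  T[3,:] = [+0.3077, +0.4308, -0.1538, +0.0000, -0.2000]
  T[4,:] = [-0.0376, -0.0596, +0.0361, +0.0235, +0.0000]
|roots of det(T-λI)|: 0.2542, 0.1545, 0.1384, 0.1384, 0.0343.
spectral radius ρ = 0.2542; 0.2542 < 1: convergent.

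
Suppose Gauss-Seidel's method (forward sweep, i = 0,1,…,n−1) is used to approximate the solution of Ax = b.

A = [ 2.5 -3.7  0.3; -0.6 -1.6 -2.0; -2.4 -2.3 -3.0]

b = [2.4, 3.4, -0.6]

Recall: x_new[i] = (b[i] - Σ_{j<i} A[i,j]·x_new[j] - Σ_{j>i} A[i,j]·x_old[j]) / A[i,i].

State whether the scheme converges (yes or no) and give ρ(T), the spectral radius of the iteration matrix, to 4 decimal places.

Write A = D+L+U with D = diag(2.5, -1.6, -3).
Gauss-Seidel: T = -(D+L)⁻¹U, row 0 first, T[0,2] = -(0.3)/(2.5) = -0.1200; later rows by forward substitution.
  T[0,:] = [+0.0000 +1.4800 -0.1200]
  T[1,:] = [+0.0000 -0.5550 -1.2050]
  T[2,:] = [+0.0000 -0.7585 +1.0198]
eigenvalue magnitudes: 1.4710, 1.0061, 0.0000.
ρ = 1.4710; 1.4710 > 1, so it fails to converge.

no, ρ = 1.4710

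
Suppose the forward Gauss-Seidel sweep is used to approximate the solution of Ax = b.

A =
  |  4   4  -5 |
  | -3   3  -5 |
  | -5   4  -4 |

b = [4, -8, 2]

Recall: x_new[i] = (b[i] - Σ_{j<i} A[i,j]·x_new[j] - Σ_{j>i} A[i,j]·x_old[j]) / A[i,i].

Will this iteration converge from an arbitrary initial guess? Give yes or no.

no

Split A = D + L + U, D = diag(4, 3, -4).
GS T = -(D+L)⁻¹U: row 0 first, T[0,2] = -(-5)/(4) = +1.2500; later rows by forward substitution.
  T[0,:] = [+0.0000, -1.0000, +1.2500]
  T[1,:] = [+0.0000, -1.0000, +2.9167]
  T[2,:] = [+0.0000, +0.2500, +1.3542]
|eigenvalues of T|: 1.6313, 1.2771, 0.0000.
ρ(T) = max|λ| = 1.6313; 1.6313 > 1, so it fails to converge.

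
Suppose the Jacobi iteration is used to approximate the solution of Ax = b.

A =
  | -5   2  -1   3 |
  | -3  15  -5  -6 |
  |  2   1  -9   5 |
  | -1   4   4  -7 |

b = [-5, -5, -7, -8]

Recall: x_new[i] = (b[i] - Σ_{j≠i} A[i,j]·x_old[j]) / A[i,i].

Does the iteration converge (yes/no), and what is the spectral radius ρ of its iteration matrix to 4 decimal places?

yes, ρ = 0.9329

Diagonal D = diag(-5, 15, -9, -7); L, U strict lower/upper.
Jacobi T = -D⁻¹(L+U): T[0,2] = -(-1)/(-5) = -0.2000; T[0,0] = 0.
  T[0,:] = [+0.0000  +0.4000  -0.2000  +0.6000]
  T[1,:] = [+0.2000  +0.0000  +0.3333  +0.4000]
  T[2,:] = [+0.2222  +0.1111  +0.0000  +0.5556]
  T[3,:] = [-0.1429  +0.5714  +0.5714  +0.0000]
|roots of det(T-λI)|: 0.9329, 0.5220, 0.5220, 0.0758.
ρ = 0.9329; 0.9329 < 1, so it converges for any x₀.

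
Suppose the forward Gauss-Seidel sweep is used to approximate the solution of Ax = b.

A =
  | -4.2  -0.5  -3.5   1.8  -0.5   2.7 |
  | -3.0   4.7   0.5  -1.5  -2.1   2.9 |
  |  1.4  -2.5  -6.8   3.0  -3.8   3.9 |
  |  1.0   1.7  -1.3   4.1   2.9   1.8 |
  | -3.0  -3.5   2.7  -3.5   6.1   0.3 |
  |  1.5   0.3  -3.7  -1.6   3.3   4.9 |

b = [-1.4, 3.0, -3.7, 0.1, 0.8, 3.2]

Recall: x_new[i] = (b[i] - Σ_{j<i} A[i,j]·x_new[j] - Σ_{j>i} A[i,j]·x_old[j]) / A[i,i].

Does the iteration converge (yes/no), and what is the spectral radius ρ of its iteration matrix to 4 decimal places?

A = D + L + U where D = diag(-4.2, 4.7, -6.8, 4.1, 6.1, 4.9).
GS T = -(D+L)⁻¹U: row 0 first, T[0,4] = -(-0.5)/(-4.2) = -0.1190; later rows by forward substitution.
  T[0,:] = [+0.0000, -0.1190, -0.8333, +0.4286, -0.1190, +0.6429]
  T[1,:] = [+0.0000, -0.0760, -0.6383, +0.5927, +0.3708, -0.2067]
  T[2,:] = [+0.0000, +0.0034, +0.0631, +0.3115, -0.7197, +0.7819]
  T[3,:] = [+0.0000, +0.0616, +0.4879, -0.2515, -1.0602, -0.2622]
  T[4,:] = [+0.0000, -0.0683, -0.5240, +0.2687, -0.1356, -0.3481]
  T[5,:] = [+0.0000, +0.1098, +0.8541, -0.1953, -0.7846, +0.5551]
|eigenvalues of T|: 1.4782, 0.6765, 0.6765, 0.0713, 0.0012, 0.0000.
spectral radius ρ = 1.4782; 1.4782 > 1 ⇒ diverges.

no, ρ = 1.4782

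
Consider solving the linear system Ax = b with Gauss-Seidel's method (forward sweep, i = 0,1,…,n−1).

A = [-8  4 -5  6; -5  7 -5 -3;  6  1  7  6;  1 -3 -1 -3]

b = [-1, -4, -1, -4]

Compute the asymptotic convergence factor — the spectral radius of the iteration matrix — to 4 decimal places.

Write A = D+L+U with D = diag(-8, 7, 7, -3).
Gauss-Seidel: T = -(D+L)⁻¹U, row 0 first, T[0,2] = -(-5)/(-8) = -0.6250; later rows by forward substitution.
  T[0,:] = [+0.0000  +0.5000  -0.6250  +0.7500]
  T[1,:] = [+0.0000  +0.3571  +0.2679  +0.9643]
  T[2,:] = [+0.0000  -0.4796  +0.4974  -1.6378]
  T[3,:] = [+0.0000  -0.0306  -0.6420  -0.1684]
|eigenvalues of T|: 1.2909, 0.7152, 0.1105, 0.0000.
ρ = 1.2909; 1.2909 > 1: divergent.

1.2909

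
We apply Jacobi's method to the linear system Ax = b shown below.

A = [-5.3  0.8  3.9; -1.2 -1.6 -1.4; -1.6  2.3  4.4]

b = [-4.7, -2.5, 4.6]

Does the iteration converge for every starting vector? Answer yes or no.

Write A = D+L+U with D = diag(-5.3, -1.6, 4.4).
Jacobi: T = -D⁻¹(L+U), T[0,1] = -(0.8)/(-5.3) = +0.1509; T[0,0] = 0.
  T[0,:] = [+0.0000 +0.1509 +0.7358]
  T[1,:] = [-0.7500 +0.0000 -0.8750]
  T[2,:] = [+0.3636 -0.5227 +0.0000]
moduli |λ_i(T)| = 0.9325, 0.5078, 0.5078.
spectral radius ρ = 0.9325; 0.9325 < 1: convergent.

yes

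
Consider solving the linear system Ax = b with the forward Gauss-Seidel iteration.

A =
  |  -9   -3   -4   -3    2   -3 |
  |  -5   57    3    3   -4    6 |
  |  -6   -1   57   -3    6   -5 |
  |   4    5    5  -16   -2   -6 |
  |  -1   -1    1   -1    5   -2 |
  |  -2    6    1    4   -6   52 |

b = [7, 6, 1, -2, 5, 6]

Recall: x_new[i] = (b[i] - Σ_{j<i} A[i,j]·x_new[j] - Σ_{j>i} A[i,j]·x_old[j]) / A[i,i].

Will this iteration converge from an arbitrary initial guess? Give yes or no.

Diagonal D = diag(-9, 57, 57, -16, 5, 52); L, U strict lower/upper.
GS T = -(D+L)⁻¹U: row 0 first, T[0,4] = -(2)/(-9) = +0.2222; later rows by forward substitution.
  T[0,:] = [+0.0000  -0.3333  -0.4444  -0.3333  +0.2222  -0.3333]
  T[1,:] = [+0.0000  -0.0292  -0.0916  -0.0819  +0.0897  -0.1345]
  T[2,:] = [+0.0000  -0.0356  -0.0484  +0.0161  -0.0803  +0.0503]
  T[3,:] = [+0.0000  -0.1036  -0.1549  -0.1039  -0.0665  -0.4847]
  T[4,:] = [+0.0000  -0.0861  -0.1285  -0.1070  +0.0651  +0.1994]
  T[5,:] = [+0.0000  -0.0107  -0.0085  -0.0080  +0.0124  +0.0620]
eigenvalue magnitudes: 0.2172, 0.1458, 0.0709, 0.0281, 0.0281, 0.0000.
ρ(T) = max|λ| = 0.2172; 0.2172 < 1, so it converges for any x₀.

yes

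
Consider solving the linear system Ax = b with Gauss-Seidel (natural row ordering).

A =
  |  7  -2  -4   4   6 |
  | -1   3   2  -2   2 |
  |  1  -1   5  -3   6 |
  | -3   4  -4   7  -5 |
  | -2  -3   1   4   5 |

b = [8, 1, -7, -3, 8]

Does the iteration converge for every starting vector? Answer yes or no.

Let D = diag(7, 3, 5, 7, 5); L, U the strict triangles.
T_GS = -(D+L)⁻¹U: row 0 first, T[0,1] = -(-2)/(7) = +0.2857; later rows by forward substitution.
  T[0,:] = [+0.0000  +0.2857  +0.5714  -0.5714  -0.8571]
  T[1,:] = [+0.0000  +0.0952  -0.4762  +0.4762  -0.9524]
  T[2,:] = [+0.0000  -0.0381  -0.2095  +0.8095  -1.2190]
  T[3,:] = [+0.0000  +0.0463  +0.3973  -0.0544  +0.1946]
  T[4,:] = [+0.0000  +0.1420  -0.3331  -0.0612  -0.8261]
moduli |λ_i(T)| = 1.2002, 0.5616, 0.4612, 0.1050, 0.0000.
ρ = 1.2002; 1.2002 > 1, so it fails to converge.

no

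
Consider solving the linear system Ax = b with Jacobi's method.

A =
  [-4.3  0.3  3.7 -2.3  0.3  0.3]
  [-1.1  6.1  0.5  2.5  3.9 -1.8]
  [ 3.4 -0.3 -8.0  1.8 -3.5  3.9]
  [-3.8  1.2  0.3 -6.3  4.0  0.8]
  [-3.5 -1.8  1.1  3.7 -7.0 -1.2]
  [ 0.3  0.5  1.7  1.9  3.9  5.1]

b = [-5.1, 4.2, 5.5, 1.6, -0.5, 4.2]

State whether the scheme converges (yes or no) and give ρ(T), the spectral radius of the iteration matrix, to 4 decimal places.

no, ρ = 1.1579

Let D = diag(-4.3, 6.1, -8, -6.3, -7, 5.1); L, U the strict triangles.
Jacobi: T = -D⁻¹(L+U), T[0,5] = -(0.3)/(-4.3) = +0.0698; T[0,0] = 0.
  T[0,:] = [+0.0000  +0.0698  +0.8605  -0.5349  +0.0698  +0.0698]
  T[1,:] = [+0.1803  +0.0000  -0.0820  -0.4098  -0.6393  +0.2951]
  T[2,:] = [+0.4250  -0.0375  +0.0000  +0.2250  -0.4375  +0.4875]
  T[3,:] = [-0.6032  +0.1905  +0.0476  +0.0000  +0.6349  +0.1270]
  T[4,:] = [-0.5000  -0.2571  +0.1571  +0.5286  +0.0000  -0.1714]
  T[5,:] = [-0.0588  -0.0980  -0.3333  -0.3725  -0.7647  +0.0000]
|eigenvalues of T|: 1.1579, 0.8022, 0.8022, 0.6088, 0.6088, 0.0165.
spectral radius ρ = 1.1579; 1.1579 > 1 ⇒ diverges.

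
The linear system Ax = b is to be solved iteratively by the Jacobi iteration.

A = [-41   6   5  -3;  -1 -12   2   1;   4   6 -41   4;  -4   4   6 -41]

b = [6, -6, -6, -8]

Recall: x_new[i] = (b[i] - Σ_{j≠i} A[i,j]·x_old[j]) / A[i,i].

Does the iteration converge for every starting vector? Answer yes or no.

yes

A = D + L + U where D = diag(-41, -12, -41, -41).
Jacobi T = -D⁻¹(L+U): T[2,0] = -(4)/(-41) = +0.0976; T[2,2] = 0.
  T[0,:] = [+0.0000  +0.1463  +0.1220  -0.0732]
  T[1,:] = [-0.0833  +0.0000  +0.1667  +0.0833]
  T[2,:] = [+0.0976  +0.1463  +0.0000  +0.0976]
  T[3,:] = [-0.0976  +0.0976  +0.1463  +0.0000]
|λ(T)| sorted: 0.2297, 0.1866, 0.1184, 0.0753.
ρ(T) = max|λ| = 0.2297; 0.2297 < 1: convergent.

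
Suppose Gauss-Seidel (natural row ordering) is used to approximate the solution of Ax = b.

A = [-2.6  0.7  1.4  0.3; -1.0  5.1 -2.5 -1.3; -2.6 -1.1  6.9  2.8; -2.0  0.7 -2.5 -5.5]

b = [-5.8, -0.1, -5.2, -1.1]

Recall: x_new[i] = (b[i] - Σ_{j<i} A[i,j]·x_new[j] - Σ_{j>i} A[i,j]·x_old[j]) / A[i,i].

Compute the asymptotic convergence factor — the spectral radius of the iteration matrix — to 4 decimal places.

0.6117

Write A = D+L+U with D = diag(-2.6, 5.1, 6.9, -5.5).
GS T = -(D+L)⁻¹U: row 0 first, T[0,2] = -(1.4)/(-2.6) = +0.5385; later rows by forward substitution.
  T[0,:] = [+0.0000 +0.2692 +0.5385 +0.1154]
  T[1,:] = [+0.0000 +0.0528 +0.5958 +0.2775]
  T[2,:] = [+0.0000 +0.1099 +0.2979 -0.3181]
  T[3,:] = [+0.0000 -0.1411 -0.2554 +0.1379]
|λ(T)| sorted: 0.6117, 0.1784, 0.1784, 0.0000.
ρ(T) = max|λ| = 0.6117; 0.6117 < 1: convergent.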